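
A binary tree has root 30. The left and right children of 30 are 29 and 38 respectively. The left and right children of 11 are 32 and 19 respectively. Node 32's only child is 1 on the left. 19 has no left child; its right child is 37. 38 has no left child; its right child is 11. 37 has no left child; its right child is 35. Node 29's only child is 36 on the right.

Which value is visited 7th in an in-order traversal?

In-order visits the left subtree, then the node, then the right subtree.
At 30: go left to 29.
  At 29: no left child.
  Visit 29.
  At 29: go right to 36.
    36 is a leaf — visit 36.
Visit 30.
At 30: go right to 38.
  At 38: no left child.
  Visit 38.
  At 38: go right to 11.
    At 11: go left to 32.
      At 32: go left to 1.
        1 is a leaf — visit 1.
      Visit 32.
      At 32: no right child.
    Visit 11.
    At 11: go right to 19.
      At 19: no left child.
      Visit 19.
      At 19: go right to 37.
        At 37: no left child.
        Visit 37.
        At 37: go right to 35.
          35 is a leaf — visit 35.
Full in-order sequence: 29, 36, 30, 38, 1, 32, 11, 19, 37, 35.

11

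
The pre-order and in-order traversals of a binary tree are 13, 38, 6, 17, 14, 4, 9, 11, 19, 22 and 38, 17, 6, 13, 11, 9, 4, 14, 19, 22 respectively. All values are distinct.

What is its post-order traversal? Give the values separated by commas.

The first element of pre-order is the root; it splits in-order into left and right subtrees.
Root 13: left subtree has 3 nodes {38, 17, 6}, right has 6 {11, 9, 4, 14, 19, 22}.
  Root 38: left subtree has 0 nodes { }, right has 2 {17, 6}.
    Root 6: left subtree has 1 node {17}, right has 0 { }.
  Root 14: left subtree has 3 nodes {11, 9, 4}, right has 2 {19, 22}.
    Root 4: left subtree has 2 nodes {11, 9}, right has 0 { }.
      Root 9: left subtree has 1 node {11}, right has 0 { }.
    Root 19: left subtree has 0 nodes { }, right has 1 {22}.

17, 6, 38, 11, 9, 4, 22, 19, 14, 13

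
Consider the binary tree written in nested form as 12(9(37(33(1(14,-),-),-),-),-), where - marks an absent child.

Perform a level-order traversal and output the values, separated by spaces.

12 9 37 33 1 14

Level-order visits nodes level by level from the root, left to right within each level.
Level 0: 12
Level 1: 9
Level 2: 37
Level 3: 33
Level 4: 1
Level 5: 14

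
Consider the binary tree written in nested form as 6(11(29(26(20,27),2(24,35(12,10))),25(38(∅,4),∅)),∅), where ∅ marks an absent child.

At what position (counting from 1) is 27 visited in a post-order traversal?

2

Post-order visits the left subtree, then the right subtree, then the node.
At 6: go left to 11.
  At 11: go left to 29.
    At 29: go left to 26.
      At 26: go left to 20.
        20 is a leaf — visit 20.
      At 26: go right to 27.
        27 is a leaf — visit 27.
      Visit 26.
    At 29: go right to 2.
      At 2: go left to 24.
        24 is a leaf — visit 24.
      At 2: go right to 35.
        At 35: go left to 12.
          12 is a leaf — visit 12.
        At 35: go right to 10.
          10 is a leaf — visit 10.
        Visit 35.
      Visit 2.
    Visit 29.
  At 11: go right to 25.
    At 25: go left to 38.
      At 38: no left child.
      At 38: go right to 4.
        4 is a leaf — visit 4.
      Visit 38.
    At 25: no right child.
    Visit 25.
  Visit 11.
At 6: no right child.
Visit 6.
Full post-order sequence: 20, 27, 26, 24, 12, 10, 35, 2, 29, 4, 38, 25, 11, 6.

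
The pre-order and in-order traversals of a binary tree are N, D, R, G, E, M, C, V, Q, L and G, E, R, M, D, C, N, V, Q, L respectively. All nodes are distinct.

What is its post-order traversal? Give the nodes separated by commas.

The first element of pre-order is the root; it splits in-order into left and right subtrees.
Root N: left subtree has 6 nodes {G, E, R, M, D, C}, right has 3 {V, Q, L}.
  Root D: left subtree has 4 nodes {G, E, R, M}, right has 1 {C}.
    Root R: left subtree has 2 nodes {G, E}, right has 1 {M}.
      Root G: left subtree has 0 nodes { }, right has 1 {E}.
  Root V: left subtree has 0 nodes { }, right has 2 {Q, L}.
    Root Q: left subtree has 0 nodes { }, right has 1 {L}.

E, G, M, R, C, D, L, Q, V, N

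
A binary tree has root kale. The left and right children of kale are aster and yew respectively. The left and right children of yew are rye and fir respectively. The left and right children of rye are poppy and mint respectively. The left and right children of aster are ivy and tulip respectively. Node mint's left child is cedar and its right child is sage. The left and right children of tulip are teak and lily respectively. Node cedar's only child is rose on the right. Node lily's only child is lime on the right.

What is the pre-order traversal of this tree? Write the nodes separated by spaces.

kale aster ivy tulip teak lily lime yew rye poppy mint cedar rose sage fir

Pre-order visits the node, then its left subtree, then its right subtree.
Visit kale.
At kale: go left to aster.
  Visit aster.
  At aster: go left to ivy.
    ivy is a leaf — visit ivy.
  At aster: go right to tulip.
    Visit tulip.
    At tulip: go left to teak.
      teak is a leaf — visit teak.
    At tulip: go right to lily.
      Visit lily.
      At lily: no left child.
      At lily: go right to lime.
        lime is a leaf — visit lime.
At kale: go right to yew.
  Visit yew.
  At yew: go left to rye.
    Visit rye.
    At rye: go left to poppy.
      poppy is a leaf — visit poppy.
    At rye: go right to mint.
      Visit mint.
      At mint: go left to cedar.
        Visit cedar.
        At cedar: no left child.
        At cedar: go right to rose.
          rose is a leaf — visit rose.
      At mint: go right to sage.
        sage is a leaf — visit sage.
  At yew: go right to fir.
    fir is a leaf — visit fir.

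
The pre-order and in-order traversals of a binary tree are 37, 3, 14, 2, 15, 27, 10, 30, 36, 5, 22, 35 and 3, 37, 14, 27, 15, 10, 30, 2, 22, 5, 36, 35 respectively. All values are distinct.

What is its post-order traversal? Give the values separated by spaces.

The first element of pre-order is the root; it splits in-order into left and right subtrees.
Root 37: left subtree has 1 node {3}, right has 10 {14, 27, 15, 10, 30, 2, 22, 5, 36, 35}.
  Root 14: left subtree has 0 nodes { }, right has 9 {27, 15, 10, 30, 2, 22, 5, 36, 35}.
    Root 2: left subtree has 4 nodes {27, 15, 10, 30}, right has 4 {22, 5, 36, 35}.
      Root 15: left subtree has 1 node {27}, right has 2 {10, 30}.
        Root 10: left subtree has 0 nodes { }, right has 1 {30}.
      Root 36: left subtree has 2 nodes {22, 5}, right has 1 {35}.
        Root 5: left subtree has 1 node {22}, right has 0 { }.

3 27 30 10 15 22 5 35 36 2 14 37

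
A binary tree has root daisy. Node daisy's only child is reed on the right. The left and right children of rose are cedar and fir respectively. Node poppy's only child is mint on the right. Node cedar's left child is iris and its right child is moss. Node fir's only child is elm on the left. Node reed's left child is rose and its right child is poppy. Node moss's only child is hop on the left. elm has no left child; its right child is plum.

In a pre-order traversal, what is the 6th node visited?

moss

Pre-order visits the node, then its left subtree, then its right subtree.
Visit daisy.
At daisy: no left child.
At daisy: go right to reed.
  Visit reed.
  At reed: go left to rose.
    Visit rose.
    At rose: go left to cedar.
      Visit cedar.
      At cedar: go left to iris.
        iris is a leaf — visit iris.
      At cedar: go right to moss.
        Visit moss.
        At moss: go left to hop.
          hop is a leaf — visit hop.
        At moss: no right child.
    At rose: go right to fir.
      Visit fir.
      At fir: go left to elm.
        Visit elm.
        At elm: no left child.
        At elm: go right to plum.
          plum is a leaf — visit plum.
      At fir: no right child.
  At reed: go right to poppy.
    Visit poppy.
    At poppy: no left child.
    At poppy: go right to mint.
      mint is a leaf — visit mint.
Full pre-order sequence: daisy, reed, rose, cedar, iris, moss, hop, fir, elm, plum, poppy, mint.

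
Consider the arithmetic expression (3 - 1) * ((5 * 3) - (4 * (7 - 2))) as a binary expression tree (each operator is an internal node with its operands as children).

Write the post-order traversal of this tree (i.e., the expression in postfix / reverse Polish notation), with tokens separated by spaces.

3 1 - 5 3 * 4 7 2 - * - *

Post-order on an expression tree gives postfix notation: for each operator, emit left operand, right operand, then the operator.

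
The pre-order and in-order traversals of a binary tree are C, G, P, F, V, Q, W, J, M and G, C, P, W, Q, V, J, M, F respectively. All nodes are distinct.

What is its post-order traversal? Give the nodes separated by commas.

G, W, Q, M, J, V, F, P, C

The first element of pre-order is the root; it splits in-order into left and right subtrees.
Root C: left subtree has 1 node {G}, right has 7 {P, W, Q, V, J, M, F}.
  Root P: left subtree has 0 nodes { }, right has 6 {W, Q, V, J, M, F}.
    Root F: left subtree has 5 nodes {W, Q, V, J, M}, right has 0 { }.
      Root V: left subtree has 2 nodes {W, Q}, right has 2 {J, M}.
        Root Q: left subtree has 1 node {W}, right has 0 { }.
        Root J: left subtree has 0 nodes { }, right has 1 {M}.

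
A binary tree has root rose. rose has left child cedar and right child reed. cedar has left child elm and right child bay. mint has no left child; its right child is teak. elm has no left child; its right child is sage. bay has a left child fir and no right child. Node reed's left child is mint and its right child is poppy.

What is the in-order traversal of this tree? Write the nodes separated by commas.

In-order visits the left subtree, then the node, then the right subtree.
At rose: go left to cedar.
  At cedar: go left to elm.
    At elm: no left child.
    Visit elm.
    At elm: go right to sage.
      sage is a leaf — visit sage.
  Visit cedar.
  At cedar: go right to bay.
    At bay: go left to fir.
      fir is a leaf — visit fir.
    Visit bay.
    At bay: no right child.
Visit rose.
At rose: go right to reed.
  At reed: go left to mint.
    At mint: no left child.
    Visit mint.
    At mint: go right to teak.
      teak is a leaf — visit teak.
  Visit reed.
  At reed: go right to poppy.
    poppy is a leaf — visit poppy.

elm, sage, cedar, fir, bay, rose, mint, teak, reed, poppy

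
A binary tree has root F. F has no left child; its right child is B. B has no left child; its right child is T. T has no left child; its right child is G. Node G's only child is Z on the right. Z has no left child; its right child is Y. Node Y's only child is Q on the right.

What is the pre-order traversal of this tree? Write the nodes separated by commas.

F, B, T, G, Z, Y, Q

Pre-order visits the node, then its left subtree, then its right subtree.
Visit F.
At F: no left child.
At F: go right to B.
  Visit B.
  At B: no left child.
  At B: go right to T.
    Visit T.
    At T: no left child.
    At T: go right to G.
      Visit G.
      At G: no left child.
      At G: go right to Z.
        Visit Z.
        At Z: no left child.
        At Z: go right to Y.
          Visit Y.
          At Y: no left child.
          At Y: go right to Q.
            Q is a leaf — visit Q.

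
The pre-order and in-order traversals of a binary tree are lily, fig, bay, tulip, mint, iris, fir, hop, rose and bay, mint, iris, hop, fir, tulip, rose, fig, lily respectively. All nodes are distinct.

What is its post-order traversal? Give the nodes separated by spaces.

hop fir iris mint rose tulip bay fig lily

The first element of pre-order is the root; it splits in-order into left and right subtrees.
Root lily: left subtree has 8 nodes {bay, mint, iris, hop, fir, tulip, rose, fig}, right has 0 { }.
  Root fig: left subtree has 7 nodes {bay, mint, iris, hop, fir, tulip, rose}, right has 0 { }.
    Root bay: left subtree has 0 nodes { }, right has 6 {mint, iris, hop, fir, tulip, rose}.
      Root tulip: left subtree has 4 nodes {mint, iris, hop, fir}, right has 1 {rose}.
        Root mint: left subtree has 0 nodes { }, right has 3 {iris, hop, fir}.
          Root iris: left subtree has 0 nodes { }, right has 2 {hop, fir}.
            Root fir: left subtree has 1 node {hop}, right has 0 { }.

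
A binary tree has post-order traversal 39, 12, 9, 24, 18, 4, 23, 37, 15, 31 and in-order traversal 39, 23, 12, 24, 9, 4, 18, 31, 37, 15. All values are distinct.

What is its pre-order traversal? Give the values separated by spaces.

The last element of post-order is the root; it splits in-order into left and right subtrees.
Root 31: left subtree has 7 nodes {39, 23, 12, 24, 9, 4, 18}, right has 2 {37, 15}.
  Root 23: left subtree has 1 node {39}, right has 5 {12, 24, 9, 4, 18}.
    Root 4: left subtree has 3 nodes {12, 24, 9}, right has 1 {18}.
      Root 24: left subtree has 1 node {12}, right has 1 {9}.
  Root 15: left subtree has 1 node {37}, right has 0 { }.

31 23 39 4 24 12 9 18 15 37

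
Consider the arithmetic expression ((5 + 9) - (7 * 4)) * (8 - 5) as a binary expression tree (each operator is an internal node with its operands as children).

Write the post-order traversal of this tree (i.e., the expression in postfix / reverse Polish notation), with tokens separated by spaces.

5 9 + 7 4 * - 8 5 - *

Post-order on an expression tree gives postfix notation: for each operator, emit left operand, right operand, then the operator.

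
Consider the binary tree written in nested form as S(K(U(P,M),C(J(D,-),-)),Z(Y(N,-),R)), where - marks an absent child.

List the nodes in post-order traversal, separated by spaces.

P M U D J C K N Y R Z S

Post-order visits the left subtree, then the right subtree, then the node.
At S: go left to K.
  At K: go left to U.
    At U: go left to P.
      P is a leaf — visit P.
    At U: go right to M.
      M is a leaf — visit M.
    Visit U.
  At K: go right to C.
    At C: go left to J.
      At J: go left to D.
        D is a leaf — visit D.
      At J: no right child.
      Visit J.
    At C: no right child.
    Visit C.
  Visit K.
At S: go right to Z.
  At Z: go left to Y.
    At Y: go left to N.
      N is a leaf — visit N.
    At Y: no right child.
    Visit Y.
  At Z: go right to R.
    R is a leaf — visit R.
  Visit Z.
Visit S.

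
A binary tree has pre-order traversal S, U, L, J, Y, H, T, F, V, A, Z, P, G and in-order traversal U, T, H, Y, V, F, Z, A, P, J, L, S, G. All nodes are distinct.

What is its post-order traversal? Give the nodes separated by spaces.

T H V Z P A F Y J L U G S

The first element of pre-order is the root; it splits in-order into left and right subtrees.
Root S: left subtree has 11 nodes {U, T, H, Y, V, F, Z, A, P, J, L}, right has 1 {G}.
  Root U: left subtree has 0 nodes { }, right has 10 {T, H, Y, V, F, Z, A, P, J, L}.
    Root L: left subtree has 9 nodes {T, H, Y, V, F, Z, A, P, J}, right has 0 { }.
      Root J: left subtree has 8 nodes {T, H, Y, V, F, Z, A, P}, right has 0 { }.
        Root Y: left subtree has 2 nodes {T, H}, right has 5 {V, F, Z, A, P}.
          Root H: left subtree has 1 node {T}, right has 0 { }.
          Root F: left subtree has 1 node {V}, right has 3 {Z, A, P}.
            Root A: left subtree has 1 node {Z}, right has 1 {P}.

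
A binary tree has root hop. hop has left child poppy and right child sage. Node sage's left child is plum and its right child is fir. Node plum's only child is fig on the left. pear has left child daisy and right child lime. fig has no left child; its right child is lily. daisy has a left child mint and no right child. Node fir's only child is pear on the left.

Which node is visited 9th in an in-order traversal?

pear

In-order visits the left subtree, then the node, then the right subtree.
At hop: go left to poppy.
  poppy is a leaf — visit poppy.
Visit hop.
At hop: go right to sage.
  At sage: go left to plum.
    At plum: go left to fig.
      At fig: no left child.
      Visit fig.
      At fig: go right to lily.
        lily is a leaf — visit lily.
    Visit plum.
    At plum: no right child.
  Visit sage.
  At sage: go right to fir.
    At fir: go left to pear.
      At pear: go left to daisy.
        At daisy: go left to mint.
          mint is a leaf — visit mint.
        Visit daisy.
        At daisy: no right child.
      Visit pear.
      At pear: go right to lime.
        lime is a leaf — visit lime.
    Visit fir.
    At fir: no right child.
Full in-order sequence: poppy, hop, fig, lily, plum, sage, mint, daisy, pear, lime, fir.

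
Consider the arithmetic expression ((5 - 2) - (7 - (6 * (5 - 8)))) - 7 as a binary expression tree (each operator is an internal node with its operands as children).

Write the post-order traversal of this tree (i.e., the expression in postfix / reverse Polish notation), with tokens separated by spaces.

Post-order on an expression tree gives postfix notation: for each operator, emit left operand, right operand, then the operator.

5 2 - 7 6 5 8 - * - - 7 -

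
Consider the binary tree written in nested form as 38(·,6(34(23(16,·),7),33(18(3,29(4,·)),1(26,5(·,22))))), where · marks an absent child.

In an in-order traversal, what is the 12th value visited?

26

In-order visits the left subtree, then the node, then the right subtree.
At 38: no left child.
Visit 38.
At 38: go right to 6.
  At 6: go left to 34.
    At 34: go left to 23.
      At 23: go left to 16.
        16 is a leaf — visit 16.
      Visit 23.
      At 23: no right child.
    Visit 34.
    At 34: go right to 7.
      7 is a leaf — visit 7.
  Visit 6.
  At 6: go right to 33.
    At 33: go left to 18.
      At 18: go left to 3.
        3 is a leaf — visit 3.
      Visit 18.
      At 18: go right to 29.
        At 29: go left to 4.
          4 is a leaf — visit 4.
        Visit 29.
        At 29: no right child.
    Visit 33.
    At 33: go right to 1.
      At 1: go left to 26.
        26 is a leaf — visit 26.
      Visit 1.
      At 1: go right to 5.
        At 5: no left child.
        Visit 5.
        At 5: go right to 22.
          22 is a leaf — visit 22.
Full in-order sequence: 38, 16, 23, 34, 7, 6, 3, 18, 4, 29, 33, 26, 1, 5, 22.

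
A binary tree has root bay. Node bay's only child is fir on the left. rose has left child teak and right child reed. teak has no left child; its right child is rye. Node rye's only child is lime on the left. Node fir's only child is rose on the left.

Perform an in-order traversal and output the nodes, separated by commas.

teak, lime, rye, rose, reed, fir, bay

In-order visits the left subtree, then the node, then the right subtree.
At bay: go left to fir.
  At fir: go left to rose.
    At rose: go left to teak.
      At teak: no left child.
      Visit teak.
      At teak: go right to rye.
        At rye: go left to lime.
          lime is a leaf — visit lime.
        Visit rye.
        At rye: no right child.
    Visit rose.
    At rose: go right to reed.
      reed is a leaf — visit reed.
  Visit fir.
  At fir: no right child.
Visit bay.
At bay: no right child.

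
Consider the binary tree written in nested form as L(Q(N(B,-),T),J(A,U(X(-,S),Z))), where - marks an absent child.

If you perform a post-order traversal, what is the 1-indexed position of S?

Post-order visits the left subtree, then the right subtree, then the node.
At L: go left to Q.
  At Q: go left to N.
    At N: go left to B.
      B is a leaf — visit B.
    At N: no right child.
    Visit N.
  At Q: go right to T.
    T is a leaf — visit T.
  Visit Q.
At L: go right to J.
  At J: go left to A.
    A is a leaf — visit A.
  At J: go right to U.
    At U: go left to X.
      At X: no left child.
      At X: go right to S.
        S is a leaf — visit S.
      Visit X.
    At U: go right to Z.
      Z is a leaf — visit Z.
    Visit U.
  Visit J.
Visit L.
Full post-order sequence: B, N, T, Q, A, S, X, Z, U, J, L.

6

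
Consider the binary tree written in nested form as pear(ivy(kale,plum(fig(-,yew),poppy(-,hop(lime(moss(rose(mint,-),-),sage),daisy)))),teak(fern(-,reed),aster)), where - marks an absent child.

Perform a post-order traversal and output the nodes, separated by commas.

kale, yew, fig, mint, rose, moss, sage, lime, daisy, hop, poppy, plum, ivy, reed, fern, aster, teak, pear

Post-order visits the left subtree, then the right subtree, then the node.
At pear: go left to ivy.
  At ivy: go left to kale.
    kale is a leaf — visit kale.
  At ivy: go right to plum.
    At plum: go left to fig.
      At fig: no left child.
      At fig: go right to yew.
        yew is a leaf — visit yew.
      Visit fig.
    At plum: go right to poppy.
      At poppy: no left child.
      At poppy: go right to hop.
        At hop: go left to lime.
          At lime: go left to moss.
            At moss: go left to rose.
              At rose: go left to mint.
                mint is a leaf — visit mint.
              At rose: no right child.
              Visit rose.
            At moss: no right child.
            Visit moss.
          At lime: go right to sage.
            sage is a leaf — visit sage.
          Visit lime.
        At hop: go right to daisy.
          daisy is a leaf — visit daisy.
        Visit hop.
      Visit poppy.
    Visit plum.
  Visit ivy.
At pear: go right to teak.
  At teak: go left to fern.
    At fern: no left child.
    At fern: go right to reed.
      reed is a leaf — visit reed.
    Visit fern.
  At teak: go right to aster.
    aster is a leaf — visit aster.
  Visit teak.
Visit pear.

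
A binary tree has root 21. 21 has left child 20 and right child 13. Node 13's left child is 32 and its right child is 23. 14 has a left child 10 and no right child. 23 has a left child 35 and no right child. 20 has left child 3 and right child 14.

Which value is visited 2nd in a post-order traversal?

10

Post-order visits the left subtree, then the right subtree, then the node.
At 21: go left to 20.
  At 20: go left to 3.
    3 is a leaf — visit 3.
  At 20: go right to 14.
    At 14: go left to 10.
      10 is a leaf — visit 10.
    At 14: no right child.
    Visit 14.
  Visit 20.
At 21: go right to 13.
  At 13: go left to 32.
    32 is a leaf — visit 32.
  At 13: go right to 23.
    At 23: go left to 35.
      35 is a leaf — visit 35.
    At 23: no right child.
    Visit 23.
  Visit 13.
Visit 21.
Full post-order sequence: 3, 10, 14, 20, 32, 35, 23, 13, 21.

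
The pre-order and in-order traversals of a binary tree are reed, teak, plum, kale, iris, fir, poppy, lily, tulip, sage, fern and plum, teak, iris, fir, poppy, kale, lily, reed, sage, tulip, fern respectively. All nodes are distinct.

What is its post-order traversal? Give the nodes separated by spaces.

The first element of pre-order is the root; it splits in-order into left and right subtrees.
Root reed: left subtree has 7 nodes {plum, teak, iris, fir, poppy, kale, lily}, right has 3 {sage, tulip, fern}.
  Root teak: left subtree has 1 node {plum}, right has 5 {iris, fir, poppy, kale, lily}.
    Root kale: left subtree has 3 nodes {iris, fir, poppy}, right has 1 {lily}.
      Root iris: left subtree has 0 nodes { }, right has 2 {fir, poppy}.
        Root fir: left subtree has 0 nodes { }, right has 1 {poppy}.
  Root tulip: left subtree has 1 node {sage}, right has 1 {fern}.

plum poppy fir iris lily kale teak sage fern tulip reed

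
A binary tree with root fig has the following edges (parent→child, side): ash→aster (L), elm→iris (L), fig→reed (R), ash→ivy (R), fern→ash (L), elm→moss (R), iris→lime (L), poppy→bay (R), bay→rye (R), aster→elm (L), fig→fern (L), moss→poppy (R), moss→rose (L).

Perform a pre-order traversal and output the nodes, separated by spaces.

fig fern ash aster elm iris lime moss rose poppy bay rye ivy reed

Pre-order visits the node, then its left subtree, then its right subtree.
Visit fig.
At fig: go left to fern.
  Visit fern.
  At fern: go left to ash.
    Visit ash.
    At ash: go left to aster.
      Visit aster.
      At aster: go left to elm.
        Visit elm.
        At elm: go left to iris.
          Visit iris.
          At iris: go left to lime.
            lime is a leaf — visit lime.
          At iris: no right child.
        At elm: go right to moss.
          Visit moss.
          At moss: go left to rose.
            rose is a leaf — visit rose.
          At moss: go right to poppy.
            Visit poppy.
            At poppy: no left child.
            At poppy: go right to bay.
              Visit bay.
              At bay: no left child.
              At bay: go right to rye.
                rye is a leaf — visit rye.
      At aster: no right child.
    At ash: go right to ivy.
      ivy is a leaf — visit ivy.
  At fern: no right child.
At fig: go right to reed.
  reed is a leaf — visit reed.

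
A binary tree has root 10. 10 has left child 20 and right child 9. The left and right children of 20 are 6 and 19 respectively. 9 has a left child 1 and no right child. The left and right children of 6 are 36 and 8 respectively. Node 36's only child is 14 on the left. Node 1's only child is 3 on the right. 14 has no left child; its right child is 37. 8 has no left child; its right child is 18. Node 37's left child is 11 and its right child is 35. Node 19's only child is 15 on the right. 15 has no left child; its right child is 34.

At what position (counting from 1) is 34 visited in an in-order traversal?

In-order visits the left subtree, then the node, then the right subtree.
At 10: go left to 20.
  At 20: go left to 6.
    At 6: go left to 36.
      At 36: go left to 14.
        At 14: no left child.
        Visit 14.
        At 14: go right to 37.
          At 37: go left to 11.
            11 is a leaf — visit 11.
          Visit 37.
          At 37: go right to 35.
            35 is a leaf — visit 35.
      Visit 36.
      At 36: no right child.
    Visit 6.
    At 6: go right to 8.
      At 8: no left child.
      Visit 8.
      At 8: go right to 18.
        18 is a leaf — visit 18.
  Visit 20.
  At 20: go right to 19.
    At 19: no left child.
    Visit 19.
    At 19: go right to 15.
      At 15: no left child.
      Visit 15.
      At 15: go right to 34.
        34 is a leaf — visit 34.
Visit 10.
At 10: go right to 9.
  At 9: go left to 1.
    At 1: no left child.
    Visit 1.
    At 1: go right to 3.
      3 is a leaf — visit 3.
  Visit 9.
  At 9: no right child.
Full in-order sequence: 14, 11, 37, 35, 36, 6, 8, 18, 20, 19, 15, 34, 10, 1, 3, 9.

12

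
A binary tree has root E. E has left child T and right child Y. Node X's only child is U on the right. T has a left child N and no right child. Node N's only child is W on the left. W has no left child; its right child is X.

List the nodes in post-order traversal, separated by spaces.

U X W N T Y E

Post-order visits the left subtree, then the right subtree, then the node.
At E: go left to T.
  At T: go left to N.
    At N: go left to W.
      At W: no left child.
      At W: go right to X.
        At X: no left child.
        At X: go right to U.
          U is a leaf — visit U.
        Visit X.
      Visit W.
    At N: no right child.
    Visit N.
  At T: no right child.
  Visit T.
At E: go right to Y.
  Y is a leaf — visit Y.
Visit E.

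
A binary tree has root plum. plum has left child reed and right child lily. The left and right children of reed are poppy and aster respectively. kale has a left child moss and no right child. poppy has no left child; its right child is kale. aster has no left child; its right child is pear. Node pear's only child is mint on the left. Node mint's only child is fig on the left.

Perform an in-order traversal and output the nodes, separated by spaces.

poppy moss kale reed aster fig mint pear plum lily

In-order visits the left subtree, then the node, then the right subtree.
At plum: go left to reed.
  At reed: go left to poppy.
    At poppy: no left child.
    Visit poppy.
    At poppy: go right to kale.
      At kale: go left to moss.
        moss is a leaf — visit moss.
      Visit kale.
      At kale: no right child.
  Visit reed.
  At reed: go right to aster.
    At aster: no left child.
    Visit aster.
    At aster: go right to pear.
      At pear: go left to mint.
        At mint: go left to fig.
          fig is a leaf — visit fig.
        Visit mint.
        At mint: no right child.
      Visit pear.
      At pear: no right child.
Visit plum.
At plum: go right to lily.
  lily is a leaf — visit lily.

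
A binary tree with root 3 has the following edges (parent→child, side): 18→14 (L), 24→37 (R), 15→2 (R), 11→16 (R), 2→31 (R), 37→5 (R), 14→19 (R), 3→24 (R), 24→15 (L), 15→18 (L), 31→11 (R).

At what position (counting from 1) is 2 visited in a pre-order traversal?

7

Pre-order visits the node, then its left subtree, then its right subtree.
Visit 3.
At 3: no left child.
At 3: go right to 24.
  Visit 24.
  At 24: go left to 15.
    Visit 15.
    At 15: go left to 18.
      Visit 18.
      At 18: go left to 14.
        Visit 14.
        At 14: no left child.
        At 14: go right to 19.
          19 is a leaf — visit 19.
      At 18: no right child.
    At 15: go right to 2.
      Visit 2.
      At 2: no left child.
      At 2: go right to 31.
        Visit 31.
        At 31: no left child.
        At 31: go right to 11.
          Visit 11.
          At 11: no left child.
          At 11: go right to 16.
            16 is a leaf — visit 16.
  At 24: go right to 37.
    Visit 37.
    At 37: no left child.
    At 37: go right to 5.
      5 is a leaf — visit 5.
Full pre-order sequence: 3, 24, 15, 18, 14, 19, 2, 31, 11, 16, 37, 5.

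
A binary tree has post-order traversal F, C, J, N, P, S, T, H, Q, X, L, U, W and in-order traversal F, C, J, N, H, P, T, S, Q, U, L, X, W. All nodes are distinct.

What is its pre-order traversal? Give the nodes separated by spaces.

The last element of post-order is the root; it splits in-order into left and right subtrees.
Root W: left subtree has 12 nodes {F, C, J, N, H, P, T, S, Q, U, L, X}, right has 0 { }.
  Root U: left subtree has 9 nodes {F, C, J, N, H, P, T, S, Q}, right has 2 {L, X}.
    Root Q: left subtree has 8 nodes {F, C, J, N, H, P, T, S}, right has 0 { }.
      Root H: left subtree has 4 nodes {F, C, J, N}, right has 3 {P, T, S}.
        Root N: left subtree has 3 nodes {F, C, J}, right has 0 { }.
          Root J: left subtree has 2 nodes {F, C}, right has 0 { }.
            Root C: left subtree has 1 node {F}, right has 0 { }.
        Root T: left subtree has 1 node {P}, right has 1 {S}.
    Root L: left subtree has 0 nodes { }, right has 1 {X}.

W U Q H N J C F T P S L X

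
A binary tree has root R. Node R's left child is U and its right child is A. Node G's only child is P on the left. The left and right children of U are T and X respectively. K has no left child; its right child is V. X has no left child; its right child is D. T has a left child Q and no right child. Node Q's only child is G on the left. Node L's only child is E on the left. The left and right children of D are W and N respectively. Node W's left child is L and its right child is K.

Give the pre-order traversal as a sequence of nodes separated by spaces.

Pre-order visits the node, then its left subtree, then its right subtree.
Visit R.
At R: go left to U.
  Visit U.
  At U: go left to T.
    Visit T.
    At T: go left to Q.
      Visit Q.
      At Q: go left to G.
        Visit G.
        At G: go left to P.
          P is a leaf — visit P.
        At G: no right child.
      At Q: no right child.
    At T: no right child.
  At U: go right to X.
    Visit X.
    At X: no left child.
    At X: go right to D.
      Visit D.
      At D: go left to W.
        Visit W.
        At W: go left to L.
          Visit L.
          At L: go left to E.
            E is a leaf — visit E.
          At L: no right child.
        At W: go right to K.
          Visit K.
          At K: no left child.
          At K: go right to V.
            V is a leaf — visit V.
      At D: go right to N.
        N is a leaf — visit N.
At R: go right to A.
  A is a leaf — visit A.

R U T Q G P X D W L E K V N A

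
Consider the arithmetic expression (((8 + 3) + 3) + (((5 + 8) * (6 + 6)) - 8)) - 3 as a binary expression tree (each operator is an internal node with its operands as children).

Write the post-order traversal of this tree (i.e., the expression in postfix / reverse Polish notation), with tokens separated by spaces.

8 3 + 3 + 5 8 + 6 6 + * 8 - + 3 -

Post-order on an expression tree gives postfix notation: for each operator, emit left operand, right operand, then the operator.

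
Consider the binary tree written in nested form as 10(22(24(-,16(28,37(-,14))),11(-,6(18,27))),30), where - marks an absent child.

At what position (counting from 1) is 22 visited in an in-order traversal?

In-order visits the left subtree, then the node, then the right subtree.
At 10: go left to 22.
  At 22: go left to 24.
    At 24: no left child.
    Visit 24.
    At 24: go right to 16.
      At 16: go left to 28.
        28 is a leaf — visit 28.
      Visit 16.
      At 16: go right to 37.
        At 37: no left child.
        Visit 37.
        At 37: go right to 14.
          14 is a leaf — visit 14.
  Visit 22.
  At 22: go right to 11.
    At 11: no left child.
    Visit 11.
    At 11: go right to 6.
      At 6: go left to 18.
        18 is a leaf — visit 18.
      Visit 6.
      At 6: go right to 27.
        27 is a leaf — visit 27.
Visit 10.
At 10: go right to 30.
  30 is a leaf — visit 30.
Full in-order sequence: 24, 28, 16, 37, 14, 22, 11, 18, 6, 27, 10, 30.

6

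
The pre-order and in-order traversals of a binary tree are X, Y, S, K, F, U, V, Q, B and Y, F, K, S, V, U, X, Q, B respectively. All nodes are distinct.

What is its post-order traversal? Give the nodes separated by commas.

F, K, V, U, S, Y, B, Q, X

The first element of pre-order is the root; it splits in-order into left and right subtrees.
Root X: left subtree has 6 nodes {Y, F, K, S, V, U}, right has 2 {Q, B}.
  Root Y: left subtree has 0 nodes { }, right has 5 {F, K, S, V, U}.
    Root S: left subtree has 2 nodes {F, K}, right has 2 {V, U}.
      Root K: left subtree has 1 node {F}, right has 0 { }.
      Root U: left subtree has 1 node {V}, right has 0 { }.
  Root Q: left subtree has 0 nodes { }, right has 1 {B}.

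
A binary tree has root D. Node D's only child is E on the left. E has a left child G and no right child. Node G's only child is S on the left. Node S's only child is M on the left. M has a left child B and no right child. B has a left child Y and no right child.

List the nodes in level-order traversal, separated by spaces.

Level-order visits nodes level by level from the root, left to right within each level.
Level 0: D
Level 1: E
Level 2: G
Level 3: S
Level 4: M
Level 5: B
Level 6: Y

D E G S M B Y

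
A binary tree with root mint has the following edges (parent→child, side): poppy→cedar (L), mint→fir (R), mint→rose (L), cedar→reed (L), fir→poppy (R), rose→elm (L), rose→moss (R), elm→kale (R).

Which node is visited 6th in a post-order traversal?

cedar

Post-order visits the left subtree, then the right subtree, then the node.
At mint: go left to rose.
  At rose: go left to elm.
    At elm: no left child.
    At elm: go right to kale.
      kale is a leaf — visit kale.
    Visit elm.
  At rose: go right to moss.
    moss is a leaf — visit moss.
  Visit rose.
At mint: go right to fir.
  At fir: no left child.
  At fir: go right to poppy.
    At poppy: go left to cedar.
      At cedar: go left to reed.
        reed is a leaf — visit reed.
      At cedar: no right child.
      Visit cedar.
    At poppy: no right child.
    Visit poppy.
  Visit fir.
Visit mint.
Full post-order sequence: kale, elm, moss, rose, reed, cedar, poppy, fir, mint.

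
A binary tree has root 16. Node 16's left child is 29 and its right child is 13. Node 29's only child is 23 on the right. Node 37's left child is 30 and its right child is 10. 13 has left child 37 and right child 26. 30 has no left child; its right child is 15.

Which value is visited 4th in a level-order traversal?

23

Level-order visits nodes level by level from the root, left to right within each level.
Level 0: 16
Level 1: 29, 13
Level 2: 23, 37, 26
Level 3: 30, 10
Level 4: 15
Full level-order sequence: 16, 29, 13, 23, 37, 26, 30, 10, 15.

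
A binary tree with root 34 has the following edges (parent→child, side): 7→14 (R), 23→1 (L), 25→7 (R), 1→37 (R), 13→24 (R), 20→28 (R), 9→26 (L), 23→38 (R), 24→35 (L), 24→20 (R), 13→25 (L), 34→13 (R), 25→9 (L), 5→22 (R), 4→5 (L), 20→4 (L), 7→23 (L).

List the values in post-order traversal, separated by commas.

Post-order visits the left subtree, then the right subtree, then the node.
At 34: no left child.
At 34: go right to 13.
  At 13: go left to 25.
    At 25: go left to 9.
      At 9: go left to 26.
        26 is a leaf — visit 26.
      At 9: no right child.
      Visit 9.
    At 25: go right to 7.
      At 7: go left to 23.
        At 23: go left to 1.
          At 1: no left child.
          At 1: go right to 37.
            37 is a leaf — visit 37.
          Visit 1.
        At 23: go right to 38.
          38 is a leaf — visit 38.
        Visit 23.
      At 7: go right to 14.
        14 is a leaf — visit 14.
      Visit 7.
    Visit 25.
  At 13: go right to 24.
    At 24: go left to 35.
      35 is a leaf — visit 35.
    At 24: go right to 20.
      At 20: go left to 4.
        At 4: go left to 5.
          At 5: no left child.
          At 5: go right to 22.
            22 is a leaf — visit 22.
          Visit 5.
        At 4: no right child.
        Visit 4.
      At 20: go right to 28.
        28 is a leaf — visit 28.
      Visit 20.
    Visit 24.
  Visit 13.
Visit 34.

26, 9, 37, 1, 38, 23, 14, 7, 25, 35, 22, 5, 4, 28, 20, 24, 13, 34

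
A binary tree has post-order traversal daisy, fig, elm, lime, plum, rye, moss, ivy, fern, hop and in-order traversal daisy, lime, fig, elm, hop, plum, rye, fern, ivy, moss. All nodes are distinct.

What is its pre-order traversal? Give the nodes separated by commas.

hop, lime, daisy, elm, fig, fern, rye, plum, ivy, moss

The last element of post-order is the root; it splits in-order into left and right subtrees.
Root hop: left subtree has 4 nodes {daisy, lime, fig, elm}, right has 5 {plum, rye, fern, ivy, moss}.
  Root lime: left subtree has 1 node {daisy}, right has 2 {fig, elm}.
    Root elm: left subtree has 1 node {fig}, right has 0 { }.
  Root fern: left subtree has 2 nodes {plum, rye}, right has 2 {ivy, moss}.
    Root rye: left subtree has 1 node {plum}, right has 0 { }.
    Root ivy: left subtree has 0 nodes { }, right has 1 {moss}.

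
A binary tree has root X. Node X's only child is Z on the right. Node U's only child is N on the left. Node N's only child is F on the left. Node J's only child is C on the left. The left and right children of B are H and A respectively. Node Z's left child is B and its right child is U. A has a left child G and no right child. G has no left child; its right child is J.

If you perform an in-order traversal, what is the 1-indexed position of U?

In-order visits the left subtree, then the node, then the right subtree.
At X: no left child.
Visit X.
At X: go right to Z.
  At Z: go left to B.
    At B: go left to H.
      H is a leaf — visit H.
    Visit B.
    At B: go right to A.
      At A: go left to G.
        At G: no left child.
        Visit G.
        At G: go right to J.
          At J: go left to C.
            C is a leaf — visit C.
          Visit J.
          At J: no right child.
      Visit A.
      At A: no right child.
  Visit Z.
  At Z: go right to U.
    At U: go left to N.
      At N: go left to F.
        F is a leaf — visit F.
      Visit N.
      At N: no right child.
    Visit U.
    At U: no right child.
Full in-order sequence: X, H, B, G, C, J, A, Z, F, N, U.

11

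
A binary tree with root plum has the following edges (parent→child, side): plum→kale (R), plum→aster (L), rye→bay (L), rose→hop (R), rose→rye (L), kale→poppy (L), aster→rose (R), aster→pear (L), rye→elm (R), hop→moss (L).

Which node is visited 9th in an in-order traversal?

In-order visits the left subtree, then the node, then the right subtree.
At plum: go left to aster.
  At aster: go left to pear.
    pear is a leaf — visit pear.
  Visit aster.
  At aster: go right to rose.
    At rose: go left to rye.
      At rye: go left to bay.
        bay is a leaf — visit bay.
      Visit rye.
      At rye: go right to elm.
        elm is a leaf — visit elm.
    Visit rose.
    At rose: go right to hop.
      At hop: go left to moss.
        moss is a leaf — visit moss.
      Visit hop.
      At hop: no right child.
Visit plum.
At plum: go right to kale.
  At kale: go left to poppy.
    poppy is a leaf — visit poppy.
  Visit kale.
  At kale: no right child.
Full in-order sequence: pear, aster, bay, rye, elm, rose, moss, hop, plum, poppy, kale.

plum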